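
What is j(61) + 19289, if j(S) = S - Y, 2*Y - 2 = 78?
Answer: 19310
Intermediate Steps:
Y = 40 (Y = 1 + (1/2)*78 = 1 + 39 = 40)
j(S) = -40 + S (j(S) = S - 1*40 = S - 40 = -40 + S)
j(61) + 19289 = (-40 + 61) + 19289 = 21 + 19289 = 19310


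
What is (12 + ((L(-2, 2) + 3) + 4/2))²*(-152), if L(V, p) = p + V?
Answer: -43928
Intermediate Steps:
L(V, p) = V + p
(12 + ((L(-2, 2) + 3) + 4/2))²*(-152) = (12 + (((-2 + 2) + 3) + 4/2))²*(-152) = (12 + ((0 + 3) + 4*(½)))²*(-152) = (12 + (3 + 2))²*(-152) = (12 + 5)²*(-152) = 17²*(-152) = 289*(-152) = -43928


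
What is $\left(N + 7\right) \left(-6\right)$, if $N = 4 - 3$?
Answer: $-48$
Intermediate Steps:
$N = 1$ ($N = 4 - 3 = 1$)
$\left(N + 7\right) \left(-6\right) = \left(1 + 7\right) \left(-6\right) = 8 \left(-6\right) = -48$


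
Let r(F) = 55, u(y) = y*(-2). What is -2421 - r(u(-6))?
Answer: -2476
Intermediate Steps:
u(y) = -2*y
-2421 - r(u(-6)) = -2421 - 1*55 = -2421 - 55 = -2476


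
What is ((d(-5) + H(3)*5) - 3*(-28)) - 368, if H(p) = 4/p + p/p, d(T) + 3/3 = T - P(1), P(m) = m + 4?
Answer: -850/3 ≈ -283.33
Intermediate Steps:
P(m) = 4 + m
d(T) = -6 + T (d(T) = -1 + (T - (4 + 1)) = -1 + (T - 1*5) = -1 + (T - 5) = -1 + (-5 + T) = -6 + T)
H(p) = 1 + 4/p (H(p) = 4/p + 1 = 1 + 4/p)
((d(-5) + H(3)*5) - 3*(-28)) - 368 = (((-6 - 5) + ((4 + 3)/3)*5) - 3*(-28)) - 368 = ((-11 + ((1/3)*7)*5) + 84) - 368 = ((-11 + (7/3)*5) + 84) - 368 = ((-11 + 35/3) + 84) - 368 = (2/3 + 84) - 368 = 254/3 - 368 = -850/3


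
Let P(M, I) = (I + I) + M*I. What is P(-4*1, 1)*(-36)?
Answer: 72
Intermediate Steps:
P(M, I) = 2*I + I*M
P(-4*1, 1)*(-36) = (1*(2 - 4*1))*(-36) = (1*(2 - 4))*(-36) = (1*(-2))*(-36) = -2*(-36) = 72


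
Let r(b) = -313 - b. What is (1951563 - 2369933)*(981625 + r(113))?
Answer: -410504225630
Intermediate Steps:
(1951563 - 2369933)*(981625 + r(113)) = (1951563 - 2369933)*(981625 + (-313 - 1*113)) = -418370*(981625 + (-313 - 113)) = -418370*(981625 - 426) = -418370*981199 = -410504225630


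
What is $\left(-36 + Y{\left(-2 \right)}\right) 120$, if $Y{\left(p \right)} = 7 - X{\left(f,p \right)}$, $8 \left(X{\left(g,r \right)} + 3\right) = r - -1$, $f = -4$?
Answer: $-3105$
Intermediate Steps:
$X{\left(g,r \right)} = - \frac{23}{8} + \frac{r}{8}$ ($X{\left(g,r \right)} = -3 + \frac{r - -1}{8} = -3 + \frac{r + 1}{8} = -3 + \frac{1 + r}{8} = -3 + \left(\frac{1}{8} + \frac{r}{8}\right) = - \frac{23}{8} + \frac{r}{8}$)
$Y{\left(p \right)} = \frac{79}{8} - \frac{p}{8}$ ($Y{\left(p \right)} = 7 - \left(- \frac{23}{8} + \frac{p}{8}\right) = \frac{79}{8} - \frac{p}{8}$)
$\left(-36 + Y{\left(-2 \right)}\right) 120 = \left(-36 + \left(\frac{79}{8} - - \frac{1}{4}\right)\right) 120 = \left(-36 + \left(\frac{79}{8} + \frac{1}{4}\right)\right) 120 = \left(-36 + \frac{81}{8}\right) 120 = \left(- \frac{207}{8}\right) 120 = -3105$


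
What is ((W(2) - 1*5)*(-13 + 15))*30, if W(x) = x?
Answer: -180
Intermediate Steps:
((W(2) - 1*5)*(-13 + 15))*30 = ((2 - 1*5)*(-13 + 15))*30 = ((2 - 5)*2)*30 = -3*2*30 = -6*30 = -180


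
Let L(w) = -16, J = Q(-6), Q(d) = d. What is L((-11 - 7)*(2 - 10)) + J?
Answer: -22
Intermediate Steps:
J = -6
L((-11 - 7)*(2 - 10)) + J = -16 - 6 = -22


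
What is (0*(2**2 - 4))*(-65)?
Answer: 0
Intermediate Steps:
(0*(2**2 - 4))*(-65) = (0*(4 - 4))*(-65) = (0*0)*(-65) = 0*(-65) = 0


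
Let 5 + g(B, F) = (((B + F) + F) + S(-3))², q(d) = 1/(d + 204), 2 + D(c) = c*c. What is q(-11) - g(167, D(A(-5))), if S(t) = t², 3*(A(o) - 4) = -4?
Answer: -542054122/15633 ≈ -34674.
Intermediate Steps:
A(o) = 8/3 (A(o) = 4 + (⅓)*(-4) = 4 - 4/3 = 8/3)
D(c) = -2 + c² (D(c) = -2 + c*c = -2 + c²)
q(d) = 1/(204 + d)
g(B, F) = -5 + (9 + B + 2*F)² (g(B, F) = -5 + (((B + F) + F) + (-3)²)² = -5 + ((B + 2*F) + 9)² = -5 + (9 + B + 2*F)²)
q(-11) - g(167, D(A(-5))) = 1/(204 - 11) - (-5 + (9 + 167 + 2*(-2 + (8/3)²))²) = 1/193 - (-5 + (9 + 167 + 2*(-2 + 64/9))²) = 1/193 - (-5 + (9 + 167 + 2*(46/9))²) = 1/193 - (-5 + (9 + 167 + 92/9)²) = 1/193 - (-5 + (1676/9)²) = 1/193 - (-5 + 2808976/81) = 1/193 - 1*2808571/81 = 1/193 - 2808571/81 = -542054122/15633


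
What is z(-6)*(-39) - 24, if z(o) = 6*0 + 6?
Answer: -258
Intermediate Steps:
z(o) = 6 (z(o) = 0 + 6 = 6)
z(-6)*(-39) - 24 = 6*(-39) - 24 = -234 - 24 = -258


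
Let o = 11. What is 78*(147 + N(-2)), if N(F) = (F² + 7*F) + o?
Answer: 11544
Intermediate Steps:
N(F) = 11 + F² + 7*F (N(F) = (F² + 7*F) + 11 = 11 + F² + 7*F)
78*(147 + N(-2)) = 78*(147 + (11 + (-2)² + 7*(-2))) = 78*(147 + (11 + 4 - 14)) = 78*(147 + 1) = 78*148 = 11544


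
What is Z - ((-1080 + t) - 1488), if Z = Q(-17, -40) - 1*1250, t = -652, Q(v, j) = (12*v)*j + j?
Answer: 10090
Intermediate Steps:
Q(v, j) = j + 12*j*v (Q(v, j) = 12*j*v + j = j + 12*j*v)
Z = 6870 (Z = -40*(1 + 12*(-17)) - 1*1250 = -40*(1 - 204) - 1250 = -40*(-203) - 1250 = 8120 - 1250 = 6870)
Z - ((-1080 + t) - 1488) = 6870 - ((-1080 - 652) - 1488) = 6870 - (-1732 - 1488) = 6870 - 1*(-3220) = 6870 + 3220 = 10090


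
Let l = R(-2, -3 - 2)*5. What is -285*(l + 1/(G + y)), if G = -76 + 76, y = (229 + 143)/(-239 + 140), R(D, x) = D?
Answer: 362805/124 ≈ 2925.8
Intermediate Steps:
y = -124/33 (y = 372/(-99) = 372*(-1/99) = -124/33 ≈ -3.7576)
l = -10 (l = -2*5 = -10)
G = 0
-285*(l + 1/(G + y)) = -285*(-10 + 1/(0 - 124/33)) = -285*(-10 + 1/(-124/33)) = -285*(-10 - 33/124) = -285*(-1273/124) = 362805/124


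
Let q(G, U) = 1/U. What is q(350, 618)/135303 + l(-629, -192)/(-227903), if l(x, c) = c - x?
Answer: -36540512095/19056623038362 ≈ -0.0019175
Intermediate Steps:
q(350, 618)/135303 + l(-629, -192)/(-227903) = 1/(618*135303) + (-192 - 1*(-629))/(-227903) = (1/618)*(1/135303) + (-192 + 629)*(-1/227903) = 1/83617254 + 437*(-1/227903) = 1/83617254 - 437/227903 = -36540512095/19056623038362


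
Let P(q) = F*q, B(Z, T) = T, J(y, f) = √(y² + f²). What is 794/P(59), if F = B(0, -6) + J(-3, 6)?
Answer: 1588/177 + 794*√5/177 ≈ 19.002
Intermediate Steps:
J(y, f) = √(f² + y²)
F = -6 + 3*√5 (F = -6 + √(6² + (-3)²) = -6 + √(36 + 9) = -6 + √45 = -6 + 3*√5 ≈ 0.70820)
P(q) = q*(-6 + 3*√5) (P(q) = (-6 + 3*√5)*q = q*(-6 + 3*√5))
794/P(59) = 794/((3*59*(-2 + √5))) = 794/(-354 + 177*√5)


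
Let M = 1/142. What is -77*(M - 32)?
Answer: 349811/142 ≈ 2463.5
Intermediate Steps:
M = 1/142 ≈ 0.0070423
-77*(M - 32) = -77*(1/142 - 32) = -77*(-4543/142) = 349811/142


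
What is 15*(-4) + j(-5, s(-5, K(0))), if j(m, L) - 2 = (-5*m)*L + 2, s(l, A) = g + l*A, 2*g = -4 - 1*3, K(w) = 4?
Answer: -1287/2 ≈ -643.50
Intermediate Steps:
g = -7/2 (g = (-4 - 1*3)/2 = (-4 - 3)/2 = (½)*(-7) = -7/2 ≈ -3.5000)
s(l, A) = -7/2 + A*l (s(l, A) = -7/2 + l*A = -7/2 + A*l)
j(m, L) = 4 - 5*L*m (j(m, L) = 2 + ((-5*m)*L + 2) = 2 + (-5*L*m + 2) = 2 + (2 - 5*L*m) = 4 - 5*L*m)
15*(-4) + j(-5, s(-5, K(0))) = 15*(-4) + (4 - 5*(-7/2 + 4*(-5))*(-5)) = -60 + (4 - 5*(-7/2 - 20)*(-5)) = -60 + (4 - 5*(-47/2)*(-5)) = -60 + (4 - 1175/2) = -60 - 1167/2 = -1287/2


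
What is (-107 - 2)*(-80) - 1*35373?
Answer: -26653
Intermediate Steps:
(-107 - 2)*(-80) - 1*35373 = -109*(-80) - 35373 = 8720 - 35373 = -26653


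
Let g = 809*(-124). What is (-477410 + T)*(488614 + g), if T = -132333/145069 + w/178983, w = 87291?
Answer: -178270584255666979420/961662401 ≈ -1.8538e+11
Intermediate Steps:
T = -408227380/961662401 (T = -132333/145069 + 87291/178983 = -132333*1/145069 + 87291*(1/178983) = -132333/145069 + 3233/6629 = -408227380/961662401 ≈ -0.42450)
g = -100316
(-477410 + T)*(488614 + g) = (-477410 - 408227380/961662401)*(488614 - 100316) = -459107655088790/961662401*388298 = -178270584255666979420/961662401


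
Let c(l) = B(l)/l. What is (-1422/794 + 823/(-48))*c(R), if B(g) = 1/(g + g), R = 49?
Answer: -360859/91506912 ≈ -0.0039435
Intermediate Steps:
B(g) = 1/(2*g)
c(l) = 1/(2*l²) (c(l) = (1/(2*l))/l = 1/(2*l²))
(-1422/794 + 823/(-48))*c(R) = (-1422/794 + 823/(-48))*((½)/49²) = (-1422*1/794 + 823*(-1/48))*((½)*(1/2401)) = (-711/397 - 823/48)*(1/4802) = -360859/19056*1/4802 = -360859/91506912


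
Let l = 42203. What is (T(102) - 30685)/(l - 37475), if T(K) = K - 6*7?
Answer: -30625/4728 ≈ -6.4774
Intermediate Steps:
T(K) = -42 + K (T(K) = K - 42 = -42 + K)
(T(102) - 30685)/(l - 37475) = ((-42 + 102) - 30685)/(42203 - 37475) = (60 - 30685)/4728 = -30625*1/4728 = -30625/4728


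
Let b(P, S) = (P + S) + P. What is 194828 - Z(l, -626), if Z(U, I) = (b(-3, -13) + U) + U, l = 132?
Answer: 194583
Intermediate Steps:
b(P, S) = S + 2*P
Z(U, I) = -19 + 2*U (Z(U, I) = ((-13 + 2*(-3)) + U) + U = ((-13 - 6) + U) + U = (-19 + U) + U = -19 + 2*U)
194828 - Z(l, -626) = 194828 - (-19 + 2*132) = 194828 - (-19 + 264) = 194828 - 1*245 = 194828 - 245 = 194583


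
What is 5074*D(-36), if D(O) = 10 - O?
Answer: 233404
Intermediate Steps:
5074*D(-36) = 5074*(10 - 1*(-36)) = 5074*(10 + 36) = 5074*46 = 233404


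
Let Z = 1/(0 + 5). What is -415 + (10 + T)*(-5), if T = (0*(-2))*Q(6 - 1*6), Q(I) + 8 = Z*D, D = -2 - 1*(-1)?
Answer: -465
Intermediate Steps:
D = -1 (D = -2 + 1 = -1)
Z = ⅕ (Z = 1/5 = ⅕ ≈ 0.20000)
Q(I) = -41/5 (Q(I) = -8 + (⅕)*(-1) = -8 - ⅕ = -41/5)
T = 0 (T = (0*(-2))*(-41/5) = 0*(-41/5) = 0)
-415 + (10 + T)*(-5) = -415 + (10 + 0)*(-5) = -415 + 10*(-5) = -415 - 50 = -465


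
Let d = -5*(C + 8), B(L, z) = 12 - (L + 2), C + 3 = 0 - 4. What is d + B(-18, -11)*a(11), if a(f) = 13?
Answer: 359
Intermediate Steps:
C = -7 (C = -3 + (0 - 4) = -3 - 4 = -7)
B(L, z) = 10 - L (B(L, z) = 12 - (2 + L) = 12 + (-2 - L) = 10 - L)
d = -5 (d = -5*(-7 + 8) = -5*1 = -5)
d + B(-18, -11)*a(11) = -5 + (10 - 1*(-18))*13 = -5 + (10 + 18)*13 = -5 + 28*13 = -5 + 364 = 359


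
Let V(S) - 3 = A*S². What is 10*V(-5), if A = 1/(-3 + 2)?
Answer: -220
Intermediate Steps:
A = -1 (A = 1/(-1) = -1)
V(S) = 3 - S²
10*V(-5) = 10*(3 - 1*(-5)²) = 10*(3 - 1*25) = 10*(3 - 25) = 10*(-22) = -220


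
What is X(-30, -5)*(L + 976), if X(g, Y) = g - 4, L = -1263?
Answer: 9758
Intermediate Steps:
X(g, Y) = -4 + g
X(-30, -5)*(L + 976) = (-4 - 30)*(-1263 + 976) = -34*(-287) = 9758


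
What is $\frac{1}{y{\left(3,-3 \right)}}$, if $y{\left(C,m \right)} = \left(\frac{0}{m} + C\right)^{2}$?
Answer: $\frac{1}{9} \approx 0.11111$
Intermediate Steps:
$y{\left(C,m \right)} = C^{2}$ ($y{\left(C,m \right)} = \left(0 + C\right)^{2} = C^{2}$)
$\frac{1}{y{\left(3,-3 \right)}} = \frac{1}{3^{2}} = \frac{1}{9}$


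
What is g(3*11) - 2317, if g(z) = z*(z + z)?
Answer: -139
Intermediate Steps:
g(z) = 2*z**2 (g(z) = z*(2*z) = 2*z**2)
g(3*11) - 2317 = 2*(3*11)**2 - 2317 = 2*33**2 - 2317 = 2*1089 - 2317 = 2178 - 2317 = -139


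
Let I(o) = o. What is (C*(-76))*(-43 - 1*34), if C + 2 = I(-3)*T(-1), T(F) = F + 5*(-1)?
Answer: 93632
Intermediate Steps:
T(F) = -5 + F (T(F) = F - 5 = -5 + F)
C = 16 (C = -2 - 3*(-5 - 1) = -2 - 3*(-6) = -2 + 18 = 16)
(C*(-76))*(-43 - 1*34) = (16*(-76))*(-43 - 1*34) = -1216*(-43 - 34) = -1216*(-77) = 93632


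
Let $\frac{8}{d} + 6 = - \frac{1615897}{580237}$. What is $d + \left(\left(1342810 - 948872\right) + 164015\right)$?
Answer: $\frac{2844059786111}{5097319} \approx 5.5795 \cdot 10^{5}$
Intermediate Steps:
$d = - \frac{4641896}{5097319}$ ($d = \frac{8}{-6 - \frac{1615897}{580237}} = \frac{8}{- \frac{5097319}{580237}} = 8 \left(- \frac{580237}{5097319}\right) = - \frac{4641896}{5097319} \approx -0.91065$)
$d + \left(\left(1342810 - 948872\right) + 164015\right) = - \frac{4641896}{5097319} + \left(\left(1342810 - 948872\right) + 164015\right) = - \frac{4641896}{5097319} + \left(393938 + 164015\right) = - \frac{4641896}{5097319} + 557953 = \frac{2844059786111}{5097319}$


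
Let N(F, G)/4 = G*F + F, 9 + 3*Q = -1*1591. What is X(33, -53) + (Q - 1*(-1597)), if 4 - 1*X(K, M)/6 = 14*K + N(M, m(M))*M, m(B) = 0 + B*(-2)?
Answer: -21645589/3 ≈ -7.2152e+6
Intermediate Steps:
Q = -1600/3 (Q = -3 + (-1*1591)/3 = -3 + (⅓)*(-1591) = -3 - 1591/3 = -1600/3 ≈ -533.33)
m(B) = -2*B (m(B) = 0 - 2*B = -2*B)
N(F, G) = 4*F + 4*F*G (N(F, G) = 4*(G*F + F) = 4*(F*G + F) = 4*(F + F*G) = 4*F + 4*F*G)
X(K, M) = 24 - 84*K - 24*M²*(1 - 2*M) (X(K, M) = 24 - 6*(14*K + (4*M*(1 - 2*M))*M) = 24 - 6*(14*K + 4*M²*(1 - 2*M)) = 24 + (-84*K - 24*M²*(1 - 2*M)) = 24 - 84*K - 24*M²*(1 - 2*M))
X(33, -53) + (Q - 1*(-1597)) = (24 - 84*33 - 24*(-53)² + 48*(-53)³) + (-1600/3 - 1*(-1597)) = (24 - 2772 - 24*2809 + 48*(-148877)) + (-1600/3 + 1597) = (24 - 2772 - 67416 - 7146096) + 3191/3 = -7216260 + 3191/3 = -21645589/3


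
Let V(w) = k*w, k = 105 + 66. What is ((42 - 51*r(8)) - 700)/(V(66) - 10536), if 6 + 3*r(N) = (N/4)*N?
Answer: -138/125 ≈ -1.1040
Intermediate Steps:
k = 171
r(N) = -2 + N²/12 (r(N) = -2 + ((N/4)*N)/3 = -2 + (N²/4)/3 = -2 + N²/12)
V(w) = 171*w
((42 - 51*r(8)) - 700)/(V(66) - 10536) = ((42 - 51*(-2 + (1/12)*8²)) - 700)/(171*66 - 10536) = ((42 - 51*(-2 + (1/12)*64)) - 700)/(11286 - 10536) = ((42 - 51*(-2 + 16/3)) - 700)/750 = ((42 - 51*10/3) - 700)*(1/750) = ((42 - 170) - 700)*(1/750) = (-128 - 700)*(1/750) = -828*1/750 = -138/125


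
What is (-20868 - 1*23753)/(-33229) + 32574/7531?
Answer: 1418442197/250247599 ≈ 5.6682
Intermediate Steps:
(-20868 - 1*23753)/(-33229) + 32574/7531 = (-20868 - 23753)*(-1/33229) + 32574*(1/7531) = -44621*(-1/33229) + 32574/7531 = 44621/33229 + 32574/7531 = 1418442197/250247599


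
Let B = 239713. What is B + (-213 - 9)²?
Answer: 288997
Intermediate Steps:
B + (-213 - 9)² = 239713 + (-213 - 9)² = 239713 + (-222)² = 239713 + 49284 = 288997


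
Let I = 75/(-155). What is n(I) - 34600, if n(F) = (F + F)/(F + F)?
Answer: -34599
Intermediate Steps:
I = -15/31 (I = 75*(-1/155) = -15/31 ≈ -0.48387)
n(F) = 1 (n(F) = (2*F)/((2*F)) = (2*F)*(1/(2*F)) = 1)
n(I) - 34600 = 1 - 34600 = -34599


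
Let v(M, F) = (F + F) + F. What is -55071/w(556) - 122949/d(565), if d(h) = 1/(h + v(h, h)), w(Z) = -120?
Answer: -11114571243/40 ≈ -2.7786e+8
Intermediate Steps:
v(M, F) = 3*F (v(M, F) = 2*F + F = 3*F)
d(h) = 1/(4*h) (d(h) = 1/(h + 3*h) = 1/(4*h))
-55071/w(556) - 122949/d(565) = -55071/(-120) - 122949/((¼)/565) = -55071*(-1/120) - 122949/((¼)*(1/565)) = 18357/40 - 122949/1/2260 = 18357/40 - 122949*2260 = 18357/40 - 277864740 = -11114571243/40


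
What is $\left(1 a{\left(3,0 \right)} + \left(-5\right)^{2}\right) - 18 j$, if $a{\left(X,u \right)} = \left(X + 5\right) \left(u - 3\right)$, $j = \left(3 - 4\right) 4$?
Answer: $73$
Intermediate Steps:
$j = -4$ ($j = \left(-1\right) 4 = -4$)
$a{\left(X,u \right)} = \left(-3 + u\right) \left(5 + X\right)$ ($a{\left(X,u \right)} = \left(5 + X\right) \left(-3 + u\right) = \left(-3 + u\right) \left(5 + X\right)$)
$\left(1 a{\left(3,0 \right)} + \left(-5\right)^{2}\right) - 18 j = \left(1 \left(-15 - 9 + 5 \cdot 0 + 3 \cdot 0\right) + \left(-5\right)^{2}\right) - -72 = \left(1 \left(-15 - 9 + 0 + 0\right) + 25\right) + 72 = \left(1 \left(-24\right) + 25\right) + 72 = \left(-24 + 25\right) + 72 = 1 + 72 = 73$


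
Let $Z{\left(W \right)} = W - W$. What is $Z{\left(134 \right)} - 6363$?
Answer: $-6363$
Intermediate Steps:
$Z{\left(W \right)} = 0$
$Z{\left(134 \right)} - 6363 = 0 - 6363 = -6363$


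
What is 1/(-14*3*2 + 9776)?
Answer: 1/9692 ≈ 0.00010318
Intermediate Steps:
1/(-14*3*2 + 9776) = 1/(-42*2 + 9776) = 1/(-84 + 9776) = 1/9692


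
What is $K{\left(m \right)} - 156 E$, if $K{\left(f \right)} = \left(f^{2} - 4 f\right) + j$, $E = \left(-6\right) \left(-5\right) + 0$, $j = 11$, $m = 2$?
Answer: $-4673$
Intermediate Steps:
$E = 30$ ($E = 30 + 0 = 30$)
$K{\left(f \right)} = 11 + f^{2} - 4 f$ ($K{\left(f \right)} = \left(f^{2} - 4 f\right) + 11 = 11 + f^{2} - 4 f$)
$K{\left(m \right)} - 156 E = \left(11 + 2^{2} - 8\right) - 4680 = \left(11 + 4 - 8\right) - 4680 = 7 - 4680 = -4673$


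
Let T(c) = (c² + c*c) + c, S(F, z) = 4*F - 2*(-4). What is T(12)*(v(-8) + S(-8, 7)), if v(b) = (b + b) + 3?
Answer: -11100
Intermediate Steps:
S(F, z) = 8 + 4*F (S(F, z) = 4*F + 8 = 8 + 4*F)
T(c) = c + 2*c² (T(c) = (c² + c²) + c = 2*c² + c = c + 2*c²)
v(b) = 3 + 2*b (v(b) = 2*b + 3 = 3 + 2*b)
T(12)*(v(-8) + S(-8, 7)) = (12*(1 + 2*12))*((3 + 2*(-8)) + (8 + 4*(-8))) = (12*(1 + 24))*((3 - 16) + (8 - 32)) = (12*25)*(-13 - 24) = 300*(-37) = -11100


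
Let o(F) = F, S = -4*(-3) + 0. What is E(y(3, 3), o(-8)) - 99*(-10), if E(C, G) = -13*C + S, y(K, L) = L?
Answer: 963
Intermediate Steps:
S = 12 (S = 12 + 0 = 12)
E(C, G) = 12 - 13*C (E(C, G) = -13*C + 12 = 12 - 13*C)
E(y(3, 3), o(-8)) - 99*(-10) = (12 - 13*3) - 99*(-10) = (12 - 39) + 990 = -27 + 990 = 963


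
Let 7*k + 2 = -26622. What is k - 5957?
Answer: -68323/7 ≈ -9760.4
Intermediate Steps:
k = -26624/7 (k = -2/7 + (⅐)*(-26622) = -2/7 - 26622/7 = -26624/7 ≈ -3803.4)
k - 5957 = -26624/7 - 5957 = -68323/7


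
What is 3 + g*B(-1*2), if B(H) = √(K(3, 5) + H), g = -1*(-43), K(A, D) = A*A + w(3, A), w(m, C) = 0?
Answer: 3 + 43*√7 ≈ 116.77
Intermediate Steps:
K(A, D) = A² (K(A, D) = A*A + 0 = A² + 0 = A²)
g = 43
B(H) = √(9 + H) (B(H) = √(3² + H) = √(9 + H))
3 + g*B(-1*2) = 3 + 43*√(9 - 1*2) = 3 + 43*√(9 - 2) = 3 + 43*√7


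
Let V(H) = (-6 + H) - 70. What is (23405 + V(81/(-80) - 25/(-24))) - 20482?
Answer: 683287/240 ≈ 2847.0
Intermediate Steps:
V(H) = -76 + H
(23405 + V(81/(-80) - 25/(-24))) - 20482 = (23405 + (-76 + (81/(-80) - 25/(-24)))) - 20482 = (23405 + (-76 + (81*(-1/80) - 25*(-1/24)))) - 20482 = (23405 + (-76 + (-81/80 + 25/24))) - 20482 = (23405 + (-76 + 7/240)) - 20482 = (23405 - 18233/240) - 20482 = 5598967/240 - 20482 = 683287/240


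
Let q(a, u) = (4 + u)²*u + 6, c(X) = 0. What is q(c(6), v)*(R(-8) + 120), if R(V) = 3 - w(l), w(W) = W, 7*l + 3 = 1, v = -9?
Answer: -188997/7 ≈ -27000.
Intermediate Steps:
l = -2/7 (l = -3/7 + (⅐)*1 = -3/7 + ⅐ = -2/7 ≈ -0.28571)
R(V) = 23/7 (R(V) = 3 - 1*(-2/7) = 3 + 2/7 = 23/7)
q(a, u) = 6 + u*(4 + u)² (q(a, u) = u*(4 + u)² + 6 = 6 + u*(4 + u)²)
q(c(6), v)*(R(-8) + 120) = (6 - 9*(4 - 9)²)*(23/7 + 120) = (6 - 9*(-5)²)*(863/7) = (6 - 9*25)*(863/7) = (6 - 225)*(863/7) = -219*863/7 = -188997/7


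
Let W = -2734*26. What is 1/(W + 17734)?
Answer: -1/53350 ≈ -1.8744e-5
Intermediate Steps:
W = -71084
1/(W + 17734) = 1/(-71084 + 17734) = 1/(-53350) = -1/53350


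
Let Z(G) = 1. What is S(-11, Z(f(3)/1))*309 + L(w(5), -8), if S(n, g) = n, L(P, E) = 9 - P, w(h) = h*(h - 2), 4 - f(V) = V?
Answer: -3405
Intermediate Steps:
f(V) = 4 - V
w(h) = h*(-2 + h)
S(-11, Z(f(3)/1))*309 + L(w(5), -8) = -11*309 + (9 - 5*(-2 + 5)) = -3399 + (9 - 5*3) = -3399 + (9 - 1*15) = -3399 + (9 - 15) = -3399 - 6 = -3405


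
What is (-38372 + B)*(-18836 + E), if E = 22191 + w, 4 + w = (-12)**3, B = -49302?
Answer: -142294902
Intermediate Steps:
w = -1732 (w = -4 + (-12)**3 = -4 - 1728 = -1732)
E = 20459 (E = 22191 - 1732 = 20459)
(-38372 + B)*(-18836 + E) = (-38372 - 49302)*(-18836 + 20459) = -87674*1623 = -142294902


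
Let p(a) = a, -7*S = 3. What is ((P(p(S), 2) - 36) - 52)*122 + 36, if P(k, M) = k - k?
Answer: -10700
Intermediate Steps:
S = -3/7 (S = -⅐*3 = -3/7 ≈ -0.42857)
P(k, M) = 0
((P(p(S), 2) - 36) - 52)*122 + 36 = ((0 - 36) - 52)*122 + 36 = (-36 - 52)*122 + 36 = -88*122 + 36 = -10736 + 36 = -10700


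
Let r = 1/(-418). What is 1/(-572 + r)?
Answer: -418/239097 ≈ -0.0017482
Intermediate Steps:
r = -1/418 ≈ -0.0023923
1/(-572 + r) = 1/(-572 - 1/418) = 1/(-239097/418) = -418/239097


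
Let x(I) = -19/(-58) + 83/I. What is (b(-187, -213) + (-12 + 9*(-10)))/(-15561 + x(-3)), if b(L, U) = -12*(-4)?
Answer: 9396/2712371 ≈ 0.0034641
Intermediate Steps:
x(I) = 19/58 + 83/I (x(I) = -19*(-1/58) + 83/I = 19/58 + 83/I)
b(L, U) = 48
(b(-187, -213) + (-12 + 9*(-10)))/(-15561 + x(-3)) = (48 + (-12 + 9*(-10)))/(-15561 + (19/58 + 83/(-3))) = (48 + (-12 - 90))/(-15561 + (19/58 + 83*(-⅓))) = (48 - 102)/(-15561 + (19/58 - 83/3)) = -54/(-15561 - 4757/174) = -54/(-2712371/174) = -54*(-174/2712371) = 9396/2712371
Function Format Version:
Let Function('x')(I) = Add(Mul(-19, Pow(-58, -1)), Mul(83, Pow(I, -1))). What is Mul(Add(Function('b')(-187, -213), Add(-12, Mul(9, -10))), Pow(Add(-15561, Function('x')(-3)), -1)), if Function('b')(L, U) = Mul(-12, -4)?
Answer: Rational(9396, 2712371) ≈ 0.0034641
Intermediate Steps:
Function('x')(I) = Add(Rational(19, 58), Mul(83, Pow(I, -1))) (Function('x')(I) = Add(Mul(-19, Rational(-1, 58)), Mul(83, Pow(I, -1))) = Add(Rational(19, 58), Mul(83, Pow(I, -1))))
Function('b')(L, U) = 48
Mul(Add(Function('b')(-187, -213), Add(-12, Mul(9, -10))), Pow(Add(-15561, Function('x')(-3)), -1)) = Mul(Add(48, Add(-12, Mul(9, -10))), Pow(Add(-15561, Add(Rational(19, 58), Mul(83, Pow(-3, -1)))), -1)) = Mul(Add(48, Add(-12, -90)), Pow(Add(-15561, Add(Rational(19, 58), Mul(83, Rational(-1, 3)))), -1)) = Mul(Add(48, -102), Pow(Add(-15561, Add(Rational(19, 58), Rational(-83, 3))), -1)) = Mul(-54, Pow(Add(-15561, Rational(-4757, 174)), -1)) = Mul(-54, Pow(Rational(-2712371, 174), -1)) = Mul(-54, Rational(-174, 2712371)) = Rational(9396, 2712371)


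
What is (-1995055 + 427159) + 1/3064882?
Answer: -4805416228271/3064882 ≈ -1.5679e+6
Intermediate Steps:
(-1995055 + 427159) + 1/3064882 = -1567896 + 1/3064882 = -4805416228271/3064882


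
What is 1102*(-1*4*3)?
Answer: -13224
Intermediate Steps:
1102*(-1*4*3) = 1102*(-4*3) = 1102*(-12) = -13224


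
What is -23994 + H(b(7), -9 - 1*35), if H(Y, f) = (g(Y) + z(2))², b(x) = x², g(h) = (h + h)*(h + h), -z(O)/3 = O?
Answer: 92097610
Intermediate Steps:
z(O) = -3*O
g(h) = 4*h² (g(h) = (2*h)*(2*h) = 4*h²)
H(Y, f) = (-6 + 4*Y²)² (H(Y, f) = (4*Y² - 3*2)² = (4*Y² - 6)² = (-6 + 4*Y²)²)
-23994 + H(b(7), -9 - 1*35) = -23994 + 4*(-3 + 2*(7²)²)² = -23994 + 4*(-3 + 2*49²)² = -23994 + 4*(-3 + 2*2401)² = -23994 + 4*(-3 + 4802)² = -23994 + 4*4799² = -23994 + 4*23030401 = -23994 + 92121604 = 92097610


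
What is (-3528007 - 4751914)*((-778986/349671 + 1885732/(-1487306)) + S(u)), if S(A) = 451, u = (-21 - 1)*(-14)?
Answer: -321167910960005207683/86677962721 ≈ -3.7053e+9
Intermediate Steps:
u = 308 (u = -22*(-14) = 308)
(-3528007 - 4751914)*((-778986/349671 + 1885732/(-1487306)) + S(u)) = (-3528007 - 4751914)*((-778986/349671 + 1885732/(-1487306)) + 451) = -8279921*((-778986*1/349671 + 1885732*(-1/1487306)) + 451) = -8279921*((-259662/116557 - 942866/743653) + 451) = -8279921*(-302996057648/86677962721 + 451) = -8279921*38788765129523/86677962721 = -321167910960005207683/86677962721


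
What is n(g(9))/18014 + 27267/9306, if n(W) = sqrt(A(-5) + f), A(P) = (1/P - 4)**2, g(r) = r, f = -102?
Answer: 9089/3102 + I*sqrt(2109)/90070 ≈ 2.93 + 0.00050987*I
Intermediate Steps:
A(P) = (-4 + 1/P)**2
n(W) = I*sqrt(2109)/5 (n(W) = sqrt((-1 + 4*(-5))**2/(-5)**2 - 102) = sqrt((-1 - 20)**2/25 - 102) = sqrt((1/25)*(-21)**2 - 102) = sqrt((1/25)*441 - 102) = sqrt(441/25 - 102) = sqrt(-2109/25) = I*sqrt(2109)/5)
n(g(9))/18014 + 27267/9306 = (I*sqrt(2109)/5)/18014 + 27267/9306 = (I*sqrt(2109)/5)*(1/18014) + 27267*(1/9306) = I*sqrt(2109)/90070 + 9089/3102 = 9089/3102 + I*sqrt(2109)/90070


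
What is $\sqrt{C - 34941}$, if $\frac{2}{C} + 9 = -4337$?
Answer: $\frac{i \sqrt{164988923362}}{2173} \approx 186.93 i$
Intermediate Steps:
$C = - \frac{1}{2173}$ ($C = \frac{2}{-9 - 4337} = \frac{2}{-4346} = 2 \left(- \frac{1}{4346}\right) = - \frac{1}{2173} \approx -0.00046019$)
$\sqrt{C - 34941} = \sqrt{- \frac{1}{2173} - 34941} = \sqrt{- \frac{75926794}{2173}} = \frac{i \sqrt{164988923362}}{2173}$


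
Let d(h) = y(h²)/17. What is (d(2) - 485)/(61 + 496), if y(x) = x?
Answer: -8241/9469 ≈ -0.87031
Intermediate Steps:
d(h) = h²/17
(d(2) - 485)/(61 + 496) = ((1/17)*2² - 485)/(61 + 496) = ((1/17)*4 - 485)/557 = (4/17 - 485)*(1/557) = -8241/17*1/557 = -8241/9469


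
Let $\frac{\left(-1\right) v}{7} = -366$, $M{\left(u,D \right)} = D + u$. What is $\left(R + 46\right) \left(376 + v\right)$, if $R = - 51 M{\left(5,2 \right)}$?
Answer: $-913718$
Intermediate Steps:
$v = 2562$ ($v = \left(-7\right) \left(-366\right) = 2562$)
$R = -357$ ($R = - 51 \left(2 + 5\right) = \left(-51\right) 7 = -357$)
$\left(R + 46\right) \left(376 + v\right) = \left(-357 + 46\right) \left(376 + 2562\right) = \left(-311\right) 2938 = -913718$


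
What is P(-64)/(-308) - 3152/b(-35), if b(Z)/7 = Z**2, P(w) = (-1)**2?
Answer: -139913/377300 ≈ -0.37083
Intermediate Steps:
P(w) = 1
b(Z) = 7*Z**2
P(-64)/(-308) - 3152/b(-35) = 1/(-308) - 3152/(7*(-35)**2) = 1*(-1/308) - 3152/(7*1225) = -1/308 - 3152/8575 = -139913/377300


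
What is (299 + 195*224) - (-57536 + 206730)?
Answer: -105215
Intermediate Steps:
(299 + 195*224) - (-57536 + 206730) = (299 + 43680) - 1*149194 = 43979 - 149194 = -105215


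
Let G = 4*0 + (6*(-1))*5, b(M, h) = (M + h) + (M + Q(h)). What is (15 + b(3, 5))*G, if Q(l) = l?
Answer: -930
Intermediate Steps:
b(M, h) = 2*M + 2*h (b(M, h) = (M + h) + (M + h) = 2*M + 2*h)
G = -30 (G = 0 - 6*5 = 0 - 30 = -30)
(15 + b(3, 5))*G = (15 + (2*3 + 2*5))*(-30) = (15 + (6 + 10))*(-30) = (15 + 16)*(-30) = 31*(-30) = -930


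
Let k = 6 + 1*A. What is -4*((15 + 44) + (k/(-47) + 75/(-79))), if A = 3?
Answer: -859324/3713 ≈ -231.44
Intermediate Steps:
k = 9 (k = 6 + 1*3 = 6 + 3 = 9)
-4*((15 + 44) + (k/(-47) + 75/(-79))) = -4*((15 + 44) + (9/(-47) + 75/(-79))) = -4*(59 + (9*(-1/47) + 75*(-1/79))) = -4*(59 + (-9/47 - 75/79)) = -4*(59 - 4236/3713) = -4*214831/3713 = -859324/3713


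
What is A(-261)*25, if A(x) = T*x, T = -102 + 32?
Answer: 456750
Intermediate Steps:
T = -70
A(x) = -70*x
A(-261)*25 = -70*(-261)*25 = 18270*25 = 456750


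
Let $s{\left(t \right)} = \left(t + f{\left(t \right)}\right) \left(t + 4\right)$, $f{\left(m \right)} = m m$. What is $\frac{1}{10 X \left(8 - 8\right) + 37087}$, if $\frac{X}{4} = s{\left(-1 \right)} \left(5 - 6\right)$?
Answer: $\frac{1}{37087} \approx 2.6964 \cdot 10^{-5}$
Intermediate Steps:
$f{\left(m \right)} = m^{2}$
$s{\left(t \right)} = \left(4 + t\right) \left(t + t^{2}\right)$ ($s{\left(t \right)} = \left(t + t^{2}\right) \left(t + 4\right) = \left(t + t^{2}\right) \left(4 + t\right) = \left(4 + t\right) \left(t + t^{2}\right)$)
$X = 0$ ($X = 4 - (4 + \left(-1\right)^{2} + 5 \left(-1\right)) \left(5 - 6\right) = 4 - (4 + 1 - 5) \left(5 - 6\right) = 4 \left(-1\right) 0 \left(-1\right) = 4 \cdot 0 \left(-1\right) = 4 \cdot 0 = 0$)
$\frac{1}{10 X \left(8 - 8\right) + 37087} = \frac{1}{10 \cdot 0 \left(8 - 8\right) + 37087} = \frac{1}{0 \cdot 0 + 37087} = \frac{1}{0 + 37087} = \frac{1}{37087}$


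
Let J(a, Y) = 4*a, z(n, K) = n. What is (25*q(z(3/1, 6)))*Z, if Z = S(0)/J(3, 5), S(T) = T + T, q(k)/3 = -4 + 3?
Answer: 0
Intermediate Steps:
q(k) = -3 (q(k) = 3*(-4 + 3) = 3*(-1) = -3)
S(T) = 2*T
Z = 0 (Z = (2*0)/((4*3)) = 0/12 = 0*(1/12) = 0)
(25*q(z(3/1, 6)))*Z = (25*(-3))*0 = -75*0 = 0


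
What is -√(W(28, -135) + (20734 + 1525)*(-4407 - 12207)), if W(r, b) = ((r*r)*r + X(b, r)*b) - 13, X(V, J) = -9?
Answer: -4*I*√23111742 ≈ -19230.0*I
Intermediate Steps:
W(r, b) = -13 + r³ - 9*b (W(r, b) = ((r*r)*r - 9*b) - 13 = (r²*r - 9*b) - 13 = (r³ - 9*b) - 13 = -13 + r³ - 9*b)
-√(W(28, -135) + (20734 + 1525)*(-4407 - 12207)) = -√((-13 + 28³ - 9*(-135)) + (20734 + 1525)*(-4407 - 12207)) = -√((-13 + 21952 + 1215) + 22259*(-16614)) = -√(23154 - 369811026) = -√(-369787872) = -4*I*√23111742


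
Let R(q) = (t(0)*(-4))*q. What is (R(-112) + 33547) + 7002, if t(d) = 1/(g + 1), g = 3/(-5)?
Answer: 41669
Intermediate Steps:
g = -⅗ (g = 3*(-⅕) = -⅗ ≈ -0.60000)
t(d) = 5/2 (t(d) = 1/(-⅗ + 1) = 1/(⅖) = 5/2)
R(q) = -10*q (R(q) = ((5/2)*(-4))*q = -10*q)
(R(-112) + 33547) + 7002 = (-10*(-112) + 33547) + 7002 = (1120 + 33547) + 7002 = 34667 + 7002 = 41669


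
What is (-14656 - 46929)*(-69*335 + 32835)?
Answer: -598606200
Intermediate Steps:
(-14656 - 46929)*(-69*335 + 32835) = -61585*(-23115 + 32835) = -61585*9720 = -598606200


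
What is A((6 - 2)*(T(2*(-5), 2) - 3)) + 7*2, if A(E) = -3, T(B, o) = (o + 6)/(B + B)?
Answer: 11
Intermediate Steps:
T(B, o) = (6 + o)/(2*B) (T(B, o) = (6 + o)/((2*B)) = (6 + o)*(1/(2*B)) = (6 + o)/(2*B))
A((6 - 2)*(T(2*(-5), 2) - 3)) + 7*2 = -3 + 7*2 = -3 + 14 = 11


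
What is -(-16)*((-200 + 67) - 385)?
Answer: -8288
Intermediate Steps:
-(-16)*((-200 + 67) - 385) = -(-16)*(-133 - 385) = -(-16)*(-518) = -1*8288 = -8288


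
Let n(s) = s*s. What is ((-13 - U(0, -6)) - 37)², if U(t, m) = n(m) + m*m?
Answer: 14884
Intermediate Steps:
n(s) = s²
U(t, m) = 2*m² (U(t, m) = m² + m*m = m² + m² = 2*m²)
((-13 - U(0, -6)) - 37)² = ((-13 - 2*(-6)²) - 37)² = ((-13 - 2*36) - 37)² = ((-13 - 1*72) - 37)² = ((-13 - 72) - 37)² = (-85 - 37)² = (-122)² = 14884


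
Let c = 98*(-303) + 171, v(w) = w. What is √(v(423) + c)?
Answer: 10*I*√291 ≈ 170.59*I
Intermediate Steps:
c = -29523 (c = -29694 + 171 = -29523)
√(v(423) + c) = √(423 - 29523) = √(-29100) = 10*I*√291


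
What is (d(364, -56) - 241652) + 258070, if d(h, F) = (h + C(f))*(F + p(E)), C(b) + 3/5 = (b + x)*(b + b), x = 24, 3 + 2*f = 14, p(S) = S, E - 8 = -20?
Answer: -151796/5 ≈ -30359.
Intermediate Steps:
E = -12 (E = 8 - 20 = -12)
f = 11/2 (f = -3/2 + (½)*14 = -3/2 + 7 = 11/2 ≈ 5.5000)
C(b) = -⅗ + 2*b*(24 + b) (C(b) = -⅗ + (b + 24)*(b + b) = -⅗ + (24 + b)*(2*b) = -⅗ + 2*b*(24 + b))
d(h, F) = (-12 + F)*(3239/10 + h) (d(h, F) = (h + (-⅗ + 2*(11/2)² + 48*(11/2)))*(F - 12) = (h + (-⅗ + 2*(121/4) + 264))*(-12 + F) = (h + (-⅗ + 121/2 + 264))*(-12 + F) = (h + 3239/10)*(-12 + F) = (3239/10 + h)*(-12 + F) = (-12 + F)*(3239/10 + h))
(d(364, -56) - 241652) + 258070 = ((-19434/5 - 12*364 + (3239/10)*(-56) - 56*364) - 241652) + 258070 = ((-19434/5 - 4368 - 90692/5 - 20384) - 241652) + 258070 = (-233886/5 - 241652) + 258070 = -1442146/5 + 258070 = -151796/5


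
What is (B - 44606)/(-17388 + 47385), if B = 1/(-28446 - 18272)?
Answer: -2083903109/1401399846 ≈ -1.4870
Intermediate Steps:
B = -1/46718 (B = 1/(-46718) = -1/46718 ≈ -2.1405e-5)
(B - 44606)/(-17388 + 47385) = (-1/46718 - 44606)/(-17388 + 47385) = -2083903109/46718/29997 = -2083903109/46718*1/29997 = -2083903109/1401399846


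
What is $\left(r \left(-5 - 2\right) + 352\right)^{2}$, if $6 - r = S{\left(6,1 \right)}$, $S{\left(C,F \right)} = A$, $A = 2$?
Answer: $104976$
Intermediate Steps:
$S{\left(C,F \right)} = 2$
$r = 4$ ($r = 6 - 2 = 4$)
$\left(r \left(-5 - 2\right) + 352\right)^{2} = \left(4 \left(-5 - 2\right) + 352\right)^{2} = \left(4 \left(-7\right) + 352\right)^{2} = \left(-28 + 352\right)^{2} = 324^{2} = 104976$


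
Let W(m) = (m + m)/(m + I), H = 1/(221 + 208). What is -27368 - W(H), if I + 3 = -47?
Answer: -587016230/21449 ≈ -27368.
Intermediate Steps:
I = -50 (I = -3 - 47 = -50)
H = 1/429 ≈ 0.0023310
W(m) = 2*m/(-50 + m) (W(m) = (m + m)/(m - 50) = (2*m)/(-50 + m) = 2*m/(-50 + m))
-27368 - W(H) = -27368 - 2/(429*(-50 + 1/429)) = -27368 - 2/(429*(-21449/429)) = -27368 - 2*(-429)/(429*21449) = -27368 - 1*(-2/21449) = -27368 + 2/21449 = -587016230/21449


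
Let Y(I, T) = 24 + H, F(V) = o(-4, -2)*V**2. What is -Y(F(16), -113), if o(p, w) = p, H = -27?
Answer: 3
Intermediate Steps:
F(V) = -4*V**2
Y(I, T) = -3 (Y(I, T) = 24 - 27 = -3)
-Y(F(16), -113) = -1*(-3) = 3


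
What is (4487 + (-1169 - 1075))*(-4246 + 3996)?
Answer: -560750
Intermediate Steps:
(4487 + (-1169 - 1075))*(-4246 + 3996) = (4487 - 2244)*(-250) = 2243*(-250) = -560750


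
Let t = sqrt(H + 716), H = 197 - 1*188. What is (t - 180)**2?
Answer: 33125 - 1800*sqrt(29) ≈ 23432.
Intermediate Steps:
H = 9 (H = 197 - 188 = 9)
t = 5*sqrt(29) (t = sqrt(9 + 716) = sqrt(725) = 5*sqrt(29) ≈ 26.926)
(t - 180)**2 = (5*sqrt(29) - 180)**2 = (-180 + 5*sqrt(29))**2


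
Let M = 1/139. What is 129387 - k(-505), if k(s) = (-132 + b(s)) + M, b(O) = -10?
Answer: 18004530/139 ≈ 1.2953e+5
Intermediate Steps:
M = 1/139 ≈ 0.0071942
k(s) = -19737/139 (k(s) = (-132 - 10) + 1/139 = -142 + 1/139 = -19737/139)
129387 - k(-505) = 129387 - 1*(-19737/139) = 129387 + 19737/139 = 18004530/139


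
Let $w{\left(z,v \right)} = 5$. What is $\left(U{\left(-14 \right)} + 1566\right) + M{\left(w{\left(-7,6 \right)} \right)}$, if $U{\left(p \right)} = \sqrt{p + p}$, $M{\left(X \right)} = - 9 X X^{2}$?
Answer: $441 + 2 i \sqrt{7} \approx 441.0 + 5.2915 i$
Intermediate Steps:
$M{\left(X \right)} = - 9 X^{3}$
$U{\left(p \right)} = \sqrt{2} \sqrt{p}$ ($U{\left(p \right)} = \sqrt{2 p} = \sqrt{2} \sqrt{p}$)
$\left(U{\left(-14 \right)} + 1566\right) + M{\left(w{\left(-7,6 \right)} \right)} = \left(\sqrt{2} \sqrt{-14} + 1566\right) - 9 \cdot 5^{3} = \left(\sqrt{2} i \sqrt{14} + 1566\right) - 1125 = \left(2 i \sqrt{7} + 1566\right) - 1125 = \left(1566 + 2 i \sqrt{7}\right) - 1125 = 441 + 2 i \sqrt{7}$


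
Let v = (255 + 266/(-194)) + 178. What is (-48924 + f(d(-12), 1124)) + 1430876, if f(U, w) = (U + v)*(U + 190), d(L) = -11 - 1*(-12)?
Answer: 142064659/97 ≈ 1.4646e+6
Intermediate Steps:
d(L) = 1 (d(L) = -11 + 12 = 1)
v = 41868/97 (v = (255 + 266*(-1/194)) + 178 = (255 - 133/97) + 178 = 24602/97 + 178 = 41868/97 ≈ 431.63)
f(U, w) = (190 + U)*(41868/97 + U) (f(U, w) = (U + 41868/97)*(U + 190) = (41868/97 + U)*(190 + U) = (190 + U)*(41868/97 + U))
(-48924 + f(d(-12), 1124)) + 1430876 = (-48924 + (7954920/97 + 1² + (60298/97)*1)) + 1430876 = (-48924 + (7954920/97 + 1 + 60298/97)) + 1430876 = (-48924 + 8015315/97) + 1430876 = 3269687/97 + 1430876 = 142064659/97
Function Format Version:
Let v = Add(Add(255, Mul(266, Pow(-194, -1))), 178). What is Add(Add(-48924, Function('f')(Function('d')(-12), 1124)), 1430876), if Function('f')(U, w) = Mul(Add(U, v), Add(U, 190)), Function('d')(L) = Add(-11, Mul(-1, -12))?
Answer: Rational(142064659, 97) ≈ 1.4646e+6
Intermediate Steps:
Function('d')(L) = 1 (Function('d')(L) = Add(-11, 12) = 1)
v = Rational(41868, 97) (v = Add(Add(255, Mul(266, Rational(-1, 194))), 178) = Add(Add(255, Rational(-133, 97)), 178) = Add(Rational(24602, 97), 178) = Rational(41868, 97) ≈ 431.63)
Function('f')(U, w) = Mul(Add(190, U), Add(Rational(41868, 97), U)) (Function('f')(U, w) = Mul(Add(U, Rational(41868, 97)), Add(U, 190)) = Mul(Add(Rational(41868, 97), U), Add(190, U)) = Mul(Add(190, U), Add(Rational(41868, 97), U)))
Add(Add(-48924, Function('f')(Function('d')(-12), 1124)), 1430876) = Add(Add(-48924, Add(Rational(7954920, 97), Pow(1, 2), Mul(Rational(60298, 97), 1))), 1430876) = Add(Add(-48924, Add(Rational(7954920, 97), 1, Rational(60298, 97))), 1430876) = Add(Add(-48924, Rational(8015315, 97)), 1430876) = Add(Rational(3269687, 97), 1430876) = Rational(142064659, 97)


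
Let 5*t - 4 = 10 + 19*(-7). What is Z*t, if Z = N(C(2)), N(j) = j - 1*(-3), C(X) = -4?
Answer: 119/5 ≈ 23.800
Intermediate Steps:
t = -119/5 (t = 4/5 + (10 + 19*(-7))/5 = 4/5 + (10 - 133)/5 = 4/5 + (1/5)*(-123) = 4/5 - 123/5 = -119/5 ≈ -23.800)
N(j) = 3 + j (N(j) = j + 3 = 3 + j)
Z = -1 (Z = 3 - 4 = -1)
Z*t = -1*(-119/5) = 119/5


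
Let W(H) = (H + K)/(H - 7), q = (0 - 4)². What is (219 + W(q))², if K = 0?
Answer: 3948169/81 ≈ 48743.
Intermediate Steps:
q = 16 (q = (-4)² = 16)
W(H) = H/(-7 + H) (W(H) = (H + 0)/(H - 7) = H/(-7 + H))
(219 + W(q))² = (219 + 16/(-7 + 16))² = (219 + 16/9)² = (1987/9)² = 3948169/81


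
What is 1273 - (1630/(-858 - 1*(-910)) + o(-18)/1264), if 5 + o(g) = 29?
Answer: 1275159/1027 ≈ 1241.6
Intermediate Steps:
o(g) = 24 (o(g) = -5 + 29 = 24)
1273 - (1630/(-858 - 1*(-910)) + o(-18)/1264) = 1273 - (1630/(-858 - 1*(-910)) + 24/1264) = 1273 - (1630/(-858 + 910) + 24*(1/1264)) = 1273 - (1630/52 + 3/158) = 1273 - (1630*(1/52) + 3/158) = 1273 - (815/26 + 3/158) = 1273 - 1*32212/1027 = 1273 - 32212/1027 = 1275159/1027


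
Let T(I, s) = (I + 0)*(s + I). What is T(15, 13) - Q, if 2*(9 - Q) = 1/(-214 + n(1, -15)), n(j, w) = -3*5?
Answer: 188237/458 ≈ 411.00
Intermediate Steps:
T(I, s) = I*(I + s)
n(j, w) = -15
Q = 4123/458 (Q = 9 - 1/(2*(-214 - 15)) = 9 - ½/(-229) = 9 - ½*(-1/229) = 9 + 1/458 = 4123/458 ≈ 9.0022)
T(15, 13) - Q = 15*(15 + 13) - 1*4123/458 = 15*28 - 4123/458 = 420 - 4123/458 = 188237/458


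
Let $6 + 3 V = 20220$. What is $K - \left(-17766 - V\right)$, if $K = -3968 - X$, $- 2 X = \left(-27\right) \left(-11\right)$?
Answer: $\frac{41369}{2} \approx 20685.0$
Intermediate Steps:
$V = 6738$ ($V = -2 + \frac{1}{3} \cdot 20220 = -2 + 6740 = 6738$)
$X = - \frac{297}{2}$ ($X = - \frac{\left(-27\right) \left(-11\right)}{2} = \left(- \frac{1}{2}\right) 297 = - \frac{297}{2} \approx -148.5$)
$K = - \frac{7639}{2}$ ($K = -3968 - - \frac{297}{2} = -3968 + \frac{297}{2} = - \frac{7639}{2} \approx -3819.5$)
$K - \left(-17766 - V\right) = - \frac{7639}{2} - \left(-17766 - 6738\right) = - \frac{7639}{2} - -24504 = - \frac{7639}{2} + 24504 = \frac{41369}{2}$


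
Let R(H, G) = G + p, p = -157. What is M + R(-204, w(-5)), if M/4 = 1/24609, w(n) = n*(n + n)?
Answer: -2633159/24609 ≈ -107.00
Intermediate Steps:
w(n) = 2*n² (w(n) = n*(2*n) = 2*n²)
R(H, G) = -157 + G (R(H, G) = G - 157 = -157 + G)
M = 4/24609 ≈ 0.00016254
M + R(-204, w(-5)) = 4/24609 + (-157 + 2*(-5)²) = 4/24609 + (-157 + 2*25) = 4/24609 + (-157 + 50) = 4/24609 - 107 = -2633159/24609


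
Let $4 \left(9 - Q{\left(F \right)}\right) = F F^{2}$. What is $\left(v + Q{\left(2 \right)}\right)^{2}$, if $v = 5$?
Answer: $144$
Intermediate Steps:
$Q{\left(F \right)} = 9 - \frac{F^{3}}{4}$ ($Q{\left(F \right)} = 9 - \frac{F F^{2}}{4} = 9 - \frac{F^{3}}{4}$)
$\left(v + Q{\left(2 \right)}\right)^{2} = \left(5 + \left(9 - \frac{2^{3}}{4}\right)\right)^{2} = \left(5 + \left(9 - 2\right)\right)^{2} = \left(5 + 7\right)^{2} = 12^{2} = 144$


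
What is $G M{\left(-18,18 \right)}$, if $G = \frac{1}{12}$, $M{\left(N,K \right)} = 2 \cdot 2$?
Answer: $\frac{1}{3} \approx 0.33333$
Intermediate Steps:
$M{\left(N,K \right)} = 4$
$G = \frac{1}{12} \approx 0.083333$
$G M{\left(-18,18 \right)} = \frac{1}{12} \cdot 4 = \frac{1}{3}$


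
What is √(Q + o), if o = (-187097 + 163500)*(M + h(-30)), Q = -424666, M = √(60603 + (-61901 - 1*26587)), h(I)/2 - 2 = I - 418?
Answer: √(20623858 - 306761*I*√165) ≈ 4561.8 - 431.89*I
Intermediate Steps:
h(I) = -832 + 2*I (h(I) = 4 + 2*(I - 418) = 4 + 2*(-418 + I) = 4 + (-836 + 2*I) = -832 + 2*I)
M = 13*I*√165 (M = √(60603 + (-61901 - 26587)) = √(60603 - 88488) = √(-27885) = 13*I*√165 ≈ 166.99*I)
o = 21048524 - 306761*I*√165 (o = (-187097 + 163500)*(13*I*√165 + (-832 + 2*(-30))) = -23597*(13*I*√165 + (-832 - 60)) = -23597*(13*I*√165 - 892) = -23597*(-892 + 13*I*√165) = 21048524 - 306761*I*√165 ≈ 2.1049e+7 - 3.9404e+6*I)
√(Q + o) = √(-424666 + (21048524 - 306761*I*√165)) = √(20623858 - 306761*I*√165)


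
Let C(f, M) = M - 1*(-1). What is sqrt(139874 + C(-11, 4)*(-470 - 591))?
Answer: sqrt(134569) ≈ 366.84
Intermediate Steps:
C(f, M) = 1 + M (C(f, M) = M + 1 = 1 + M)
sqrt(139874 + C(-11, 4)*(-470 - 591)) = sqrt(139874 + (1 + 4)*(-470 - 591)) = sqrt(139874 + 5*(-1061)) = sqrt(139874 - 5305) = sqrt(134569)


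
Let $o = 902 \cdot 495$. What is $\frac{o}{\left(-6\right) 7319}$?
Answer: $- \frac{74415}{7319} \approx -10.167$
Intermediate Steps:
$o = 446490$
$\frac{o}{\left(-6\right) 7319} = \frac{446490}{\left(-6\right) 7319} = \frac{446490}{-43914} = 446490 \left(- \frac{1}{43914}\right) = - \frac{74415}{7319}$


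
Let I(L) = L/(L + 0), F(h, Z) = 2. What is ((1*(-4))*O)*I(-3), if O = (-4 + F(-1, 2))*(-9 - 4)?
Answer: -104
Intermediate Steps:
I(L) = 1 (I(L) = L/L = 1)
O = 26 (O = (-4 + 2)*(-9 - 4) = -2*(-13) = 26)
((1*(-4))*O)*I(-3) = ((1*(-4))*26)*1 = -4*26*1 = -104*1 = -104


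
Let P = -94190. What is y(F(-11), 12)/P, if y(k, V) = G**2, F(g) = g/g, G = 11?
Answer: -121/94190 ≈ -0.0012846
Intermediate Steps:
F(g) = 1
y(k, V) = 121 (y(k, V) = 11**2 = 121)
y(F(-11), 12)/P = 121/(-94190) = 121*(-1/94190) = -121/94190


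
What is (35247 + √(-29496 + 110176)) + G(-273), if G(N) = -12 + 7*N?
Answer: 33324 + 2*√20170 ≈ 33608.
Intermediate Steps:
(35247 + √(-29496 + 110176)) + G(-273) = (35247 + √(-29496 + 110176)) + (-12 + 7*(-273)) = (35247 + √80680) + (-12 - 1911) = (35247 + 2*√20170) - 1923 = 33324 + 2*√20170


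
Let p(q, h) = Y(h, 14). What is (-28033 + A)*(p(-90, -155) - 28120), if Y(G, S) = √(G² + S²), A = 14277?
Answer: 386818720 - 13756*√24221 ≈ 3.8468e+8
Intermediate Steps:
p(q, h) = √(196 + h²) (p(q, h) = √(h² + 14²) = √(h² + 196) = √(196 + h²))
(-28033 + A)*(p(-90, -155) - 28120) = (-28033 + 14277)*(√(196 + (-155)²) - 28120) = -13756*(√(196 + 24025) - 28120) = -13756*(√24221 - 28120) = -13756*(-28120 + √24221) = 386818720 - 13756*√24221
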